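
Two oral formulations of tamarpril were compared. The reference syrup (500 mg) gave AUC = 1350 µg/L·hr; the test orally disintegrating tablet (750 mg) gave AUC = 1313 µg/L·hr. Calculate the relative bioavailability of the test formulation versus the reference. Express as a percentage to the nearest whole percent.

F_rel = (AUC_test/D_test) / (AUC_ref/D_ref)
      = (1313/750) / (1350/500)
      = 1.75067 / 2.7 = 0.6484 = 64.84%

F_rel = 65%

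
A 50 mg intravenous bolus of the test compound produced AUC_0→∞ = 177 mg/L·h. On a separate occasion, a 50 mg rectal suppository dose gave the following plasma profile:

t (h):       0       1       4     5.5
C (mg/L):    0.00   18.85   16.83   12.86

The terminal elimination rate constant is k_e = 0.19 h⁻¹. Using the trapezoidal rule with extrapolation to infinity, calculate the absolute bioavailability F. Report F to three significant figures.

F = 0.864

Trapezoidal AUC_0→5.5 (rectal suppository):
  [0→1]: (0.00+18.85)/2 × 1 = 9.425
  [1→4]: (18.85+16.83)/2 × 3 = 53.52
  [4→5.5]: (16.83+12.86)/2 × 1.5 = 22.2675
  Sum = 85.2125 mg/L·h
Tail: C_last/k_e = 12.86/0.19 = 67.684
AUC_0→∞ (rectal suppository) = 85.2125 + 67.684 = 152.8965 mg/L·h
F = (AUC_ev/D_ev)/(AUC_iv/D_iv) = (152.8965/50)/(177/50) = 3.05793/3.54 = 0.8638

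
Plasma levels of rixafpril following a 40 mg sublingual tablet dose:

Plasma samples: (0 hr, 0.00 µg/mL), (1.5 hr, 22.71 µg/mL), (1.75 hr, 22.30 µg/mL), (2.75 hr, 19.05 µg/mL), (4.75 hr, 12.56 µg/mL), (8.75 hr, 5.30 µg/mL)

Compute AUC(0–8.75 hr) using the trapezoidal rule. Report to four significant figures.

AUC = 110.7 µg/mL·hr

Trapezoidal AUC_0→8.75:
  [0→1.5]: (0.00+22.71)/2 × 1.5 = 17.0325
  [1.5→1.75]: (22.71+22.30)/2 × 0.25 = 5.62625
  [1.75→2.75]: (22.30+19.05)/2 × 1 = 20.675
  [2.75→4.75]: (19.05+12.56)/2 × 2 = 31.61
  [4.75→8.75]: (12.56+5.30)/2 × 4 = 35.72
  Sum = 110.66375 µg/mL·hr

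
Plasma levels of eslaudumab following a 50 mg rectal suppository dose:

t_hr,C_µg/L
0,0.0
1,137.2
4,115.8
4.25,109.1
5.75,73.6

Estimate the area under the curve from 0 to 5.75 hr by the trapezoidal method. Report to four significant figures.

Trapezoidal AUC_0→5.75:
  [0→1]: (0.0+137.2)/2 × 1 = 68.6
  [1→4]: (137.2+115.8)/2 × 3 = 379.5
  [4→4.25]: (115.8+109.1)/2 × 0.25 = 28.1125
  [4.25→5.75]: (109.1+73.6)/2 × 1.5 = 137.025
  Sum = 613.2375 µg/L·hr

AUC = 613.2 µg/L·hr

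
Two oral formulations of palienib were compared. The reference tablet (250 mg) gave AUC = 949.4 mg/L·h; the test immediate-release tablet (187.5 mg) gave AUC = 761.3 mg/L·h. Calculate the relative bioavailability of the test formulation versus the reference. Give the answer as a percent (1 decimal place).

F_rel = (AUC_test/D_test) / (AUC_ref/D_ref)
      = (761.3/187.5) / (949.4/250)
      = 4.06027 / 3.7976 = 1.0692 = 106.92%

F_rel = 106.9%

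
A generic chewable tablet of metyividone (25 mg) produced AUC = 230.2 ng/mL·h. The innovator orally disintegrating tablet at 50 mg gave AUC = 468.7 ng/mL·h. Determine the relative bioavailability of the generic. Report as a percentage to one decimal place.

F_rel = 98.2%

F_rel = (AUC_test/D_test) / (AUC_ref/D_ref)
      = (230.2/25) / (468.7/50)
      = 9.208 / 9.374 = 0.9823 = 98.23%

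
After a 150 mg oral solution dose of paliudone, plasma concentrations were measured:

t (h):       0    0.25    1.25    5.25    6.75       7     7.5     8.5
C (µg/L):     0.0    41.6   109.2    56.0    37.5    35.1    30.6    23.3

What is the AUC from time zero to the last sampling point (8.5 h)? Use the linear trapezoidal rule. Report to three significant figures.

Trapezoidal AUC_0→8.5:
  [0→0.25]: (0.0+41.6)/2 × 0.25 = 5.2
  [0.25→1.25]: (41.6+109.2)/2 × 1 = 75.4
  [1.25→5.25]: (109.2+56.0)/2 × 4 = 330.4
  [5.25→6.75]: (56.0+37.5)/2 × 1.5 = 70.125
  [6.75→7]: (37.5+35.1)/2 × 0.25 = 9.075
  [7→7.5]: (35.1+30.6)/2 × 0.5 = 16.425
  [7.5→8.5]: (30.6+23.3)/2 × 1 = 26.95
  Sum = 533.575 µg/L·h

AUC = 534 µg/L·h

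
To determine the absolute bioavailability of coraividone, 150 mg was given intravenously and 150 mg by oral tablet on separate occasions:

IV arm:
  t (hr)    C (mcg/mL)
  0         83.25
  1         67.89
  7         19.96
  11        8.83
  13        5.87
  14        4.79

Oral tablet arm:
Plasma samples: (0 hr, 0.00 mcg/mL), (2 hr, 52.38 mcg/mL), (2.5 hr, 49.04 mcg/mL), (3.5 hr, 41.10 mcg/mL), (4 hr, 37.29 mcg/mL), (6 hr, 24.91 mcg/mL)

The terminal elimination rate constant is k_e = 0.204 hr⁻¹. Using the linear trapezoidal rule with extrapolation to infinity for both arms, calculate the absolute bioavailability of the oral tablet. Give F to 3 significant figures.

Trapezoidal AUC_0→14 (IV):
  [0→1]: (83.25+67.89)/2 × 1 = 75.57
  [1→7]: (67.89+19.96)/2 × 6 = 263.55
  [7→11]: (19.96+8.83)/2 × 4 = 57.58
  [11→13]: (8.83+5.87)/2 × 2 = 14.7
  [13→14]: (5.87+4.79)/2 × 1 = 5.33
  Sum = 416.73 mcg/mL·hr
IV tail: 4.79/0.204 = 23.480; AUC_iv,0→∞ = 416.73 + 23.480 = 440.21 mcg/mL·hr
Trapezoidal AUC_0→6 (oral tablet):
  [0→2]: (0.00+52.38)/2 × 2 = 52.38
  [2→2.5]: (52.38+49.04)/2 × 0.5 = 25.355
  [2.5→3.5]: (49.04+41.10)/2 × 1 = 45.07
  [3.5→4]: (41.10+37.29)/2 × 0.5 = 19.5975
  [4→6]: (37.29+24.91)/2 × 2 = 62.2
  Sum = 204.6025 mcg/mL·hr
oral tablet tail: 24.91/0.204 = 122.108; AUC_ev,0→∞ = 204.6025 + 122.108 = 326.7105 mcg/mL·hr
F = (AUC_ev/D_ev)/(AUC_iv/D_iv) = (326.7105/150)/(440.21/150) = 2.17807/2.93473 = 0.7422

F = 0.742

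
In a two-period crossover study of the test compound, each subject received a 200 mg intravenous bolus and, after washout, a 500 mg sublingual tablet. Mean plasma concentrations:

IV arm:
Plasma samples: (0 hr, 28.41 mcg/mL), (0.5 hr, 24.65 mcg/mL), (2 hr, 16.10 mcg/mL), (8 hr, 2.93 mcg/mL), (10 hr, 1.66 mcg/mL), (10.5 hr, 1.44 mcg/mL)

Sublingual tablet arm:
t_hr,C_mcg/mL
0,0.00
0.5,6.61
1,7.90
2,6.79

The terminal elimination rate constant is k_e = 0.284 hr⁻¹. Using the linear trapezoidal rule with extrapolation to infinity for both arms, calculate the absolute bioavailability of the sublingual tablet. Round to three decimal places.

F = 0.131

Trapezoidal AUC_0→10.5 (IV):
  [0→0.5]: (28.41+24.65)/2 × 0.5 = 13.265
  [0.5→2]: (24.65+16.10)/2 × 1.5 = 30.5625
  [2→8]: (16.10+2.93)/2 × 6 = 57.09
  [8→10]: (2.93+1.66)/2 × 2 = 4.59
  [10→10.5]: (1.66+1.44)/2 × 0.5 = 0.775
  Sum = 106.2825 mcg/mL·hr
IV tail: 1.44/0.284 = 5.070; AUC_iv,0→∞ = 106.2825 + 5.070 = 111.3525 mcg/mL·hr
Trapezoidal AUC_0→2 (sublingual tablet):
  [0→0.5]: (0.00+6.61)/2 × 0.5 = 1.6525
  [0.5→1]: (6.61+7.90)/2 × 0.5 = 3.6275
  [1→2]: (7.90+6.79)/2 × 1 = 7.345
  Sum = 12.625 mcg/mL·hr
sublingual tablet tail: 6.79/0.284 = 23.908; AUC_ev,0→∞ = 12.625 + 23.908 = 36.533 mcg/mL·hr
F = (AUC_ev/D_ev)/(AUC_iv/D_iv) = (36.533/500)/(111.3525/200) = 0.073066/0.5567625 = 0.1312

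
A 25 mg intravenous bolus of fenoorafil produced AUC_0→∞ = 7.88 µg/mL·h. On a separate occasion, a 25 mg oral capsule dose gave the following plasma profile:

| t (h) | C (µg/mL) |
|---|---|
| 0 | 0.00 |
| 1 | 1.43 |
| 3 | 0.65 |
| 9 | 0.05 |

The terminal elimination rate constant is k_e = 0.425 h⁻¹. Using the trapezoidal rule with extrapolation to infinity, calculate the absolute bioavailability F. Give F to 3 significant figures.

Trapezoidal AUC_0→9 (oral capsule):
  [0→1]: (0.00+1.43)/2 × 1 = 0.715
  [1→3]: (1.43+0.65)/2 × 2 = 2.08
  [3→9]: (0.65+0.05)/2 × 6 = 2.1
  Sum = 4.895 µg/mL·h
Tail: C_last/k_e = 0.05/0.425 = 0.118
AUC_0→∞ (oral capsule) = 4.895 + 0.118 = 5.013 µg/mL·h
F = (AUC_ev/D_ev)/(AUC_iv/D_iv) = (5.013/25)/(7.88/25) = 0.20052/0.3152 = 0.6362

F = 0.636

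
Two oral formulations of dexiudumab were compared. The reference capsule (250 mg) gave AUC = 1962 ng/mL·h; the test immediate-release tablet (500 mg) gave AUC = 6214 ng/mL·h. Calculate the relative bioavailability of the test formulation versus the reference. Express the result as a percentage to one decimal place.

F_rel = (AUC_test/D_test) / (AUC_ref/D_ref)
      = (6214/500) / (1962/250)
      = 12.428 / 7.848 = 1.5836 = 158.36%

F_rel = 158.4%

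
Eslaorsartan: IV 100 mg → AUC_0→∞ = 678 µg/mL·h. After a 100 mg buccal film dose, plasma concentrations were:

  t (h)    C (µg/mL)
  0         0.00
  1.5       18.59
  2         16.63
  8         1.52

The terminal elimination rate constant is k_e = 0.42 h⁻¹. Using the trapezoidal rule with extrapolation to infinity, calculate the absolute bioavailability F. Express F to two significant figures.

Trapezoidal AUC_0→8 (buccal film):
  [0→1.5]: (0.00+18.59)/2 × 1.5 = 13.9425
  [1.5→2]: (18.59+16.63)/2 × 0.5 = 8.805
  [2→8]: (16.63+1.52)/2 × 6 = 54.45
  Sum = 77.1975 µg/mL·h
Tail: C_last/k_e = 1.52/0.42 = 3.619
AUC_0→∞ (buccal film) = 77.1975 + 3.619 = 80.8165 µg/mL·h
F = (AUC_ev/D_ev)/(AUC_iv/D_iv) = (80.8165/100)/(678/100) = 0.808165/6.78 = 0.1192

F = 0.12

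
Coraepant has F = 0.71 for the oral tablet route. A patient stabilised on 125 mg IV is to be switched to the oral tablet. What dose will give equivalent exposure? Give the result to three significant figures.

D_oral = 176 mg

For equal systemic exposure: F × D_ev = D_iv
D_ev = D_iv / F = 125 / 0.71 = 176.056 mg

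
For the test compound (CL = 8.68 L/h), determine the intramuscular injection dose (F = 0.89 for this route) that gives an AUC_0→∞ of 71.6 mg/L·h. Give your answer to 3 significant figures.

Dose = CL × AUC_0→∞ / F
     = 8.68 × 71.6 / 0.89 = 698.301 mg

Dose = 698 mg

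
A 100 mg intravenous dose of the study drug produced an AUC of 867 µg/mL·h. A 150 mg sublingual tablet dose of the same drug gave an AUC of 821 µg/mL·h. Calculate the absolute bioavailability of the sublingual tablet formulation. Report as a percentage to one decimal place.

F = (AUC_ev / D_ev) / (AUC_iv / D_iv)
  = (821/150) / (867/100)
  = 5.47333 / 8.67 = 0.6313
  = 63.13%

F = 63.1%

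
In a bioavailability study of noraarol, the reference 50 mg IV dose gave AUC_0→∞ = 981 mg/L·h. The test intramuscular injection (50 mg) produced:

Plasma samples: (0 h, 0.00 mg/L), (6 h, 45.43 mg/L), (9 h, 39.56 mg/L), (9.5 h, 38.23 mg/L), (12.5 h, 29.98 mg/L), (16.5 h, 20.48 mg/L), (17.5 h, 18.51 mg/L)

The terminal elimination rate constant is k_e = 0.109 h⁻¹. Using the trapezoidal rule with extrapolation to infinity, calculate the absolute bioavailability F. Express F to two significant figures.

F = 0.69

Trapezoidal AUC_0→17.5 (intramuscular injection):
  [0→6]: (0.00+45.43)/2 × 6 = 136.29
  [6→9]: (45.43+39.56)/2 × 3 = 127.485
  [9→9.5]: (39.56+38.23)/2 × 0.5 = 19.4475
  [9.5→12.5]: (38.23+29.98)/2 × 3 = 102.315
  [12.5→16.5]: (29.98+20.48)/2 × 4 = 100.92
  [16.5→17.5]: (20.48+18.51)/2 × 1 = 19.495
  Sum = 505.9525 mg/L·h
Tail: C_last/k_e = 18.51/0.109 = 169.817
AUC_0→∞ (intramuscular injection) = 505.9525 + 169.817 = 675.7695 mg/L·h
F = (AUC_ev/D_ev)/(AUC_iv/D_iv) = (675.7695/50)/(981/50) = 13.51539/19.62 = 0.6889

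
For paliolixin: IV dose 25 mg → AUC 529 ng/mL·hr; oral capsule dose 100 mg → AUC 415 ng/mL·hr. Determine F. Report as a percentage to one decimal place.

F = (AUC_ev / D_ev) / (AUC_iv / D_iv)
  = (415/100) / (529/25)
  = 4.15 / 21.16 = 0.1961
  = 19.61%

F = 19.6%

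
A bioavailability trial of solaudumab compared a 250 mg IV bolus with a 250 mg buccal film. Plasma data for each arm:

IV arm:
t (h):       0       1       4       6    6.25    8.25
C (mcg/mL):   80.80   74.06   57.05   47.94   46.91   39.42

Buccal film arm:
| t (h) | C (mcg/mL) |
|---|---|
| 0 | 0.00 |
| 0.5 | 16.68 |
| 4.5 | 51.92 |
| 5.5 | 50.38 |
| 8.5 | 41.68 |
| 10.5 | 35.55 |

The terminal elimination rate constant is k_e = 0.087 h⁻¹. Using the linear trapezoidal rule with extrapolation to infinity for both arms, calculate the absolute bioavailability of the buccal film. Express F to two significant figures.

Trapezoidal AUC_0→8.25 (IV):
  [0→1]: (80.80+74.06)/2 × 1 = 77.43
  [1→4]: (74.06+57.05)/2 × 3 = 196.665
  [4→6]: (57.05+47.94)/2 × 2 = 104.99
  [6→6.25]: (47.94+46.91)/2 × 0.25 = 11.85625
  [6.25→8.25]: (46.91+39.42)/2 × 2 = 86.33
  Sum = 477.27125 mcg/mL·h
IV tail: 39.42/0.087 = 453.103; AUC_iv,0→∞ = 477.27125 + 453.103 = 930.37425 mcg/mL·h
Trapezoidal AUC_0→10.5 (buccal film):
  [0→0.5]: (0.00+16.68)/2 × 0.5 = 4.17
  [0.5→4.5]: (16.68+51.92)/2 × 4 = 137.2
  [4.5→5.5]: (51.92+50.38)/2 × 1 = 51.15
  [5.5→8.5]: (50.38+41.68)/2 × 3 = 138.09
  [8.5→10.5]: (41.68+35.55)/2 × 2 = 77.23
  Sum = 407.84 mcg/mL·h
buccal film tail: 35.55/0.087 = 408.621; AUC_ev,0→∞ = 407.84 + 408.621 = 816.461 mcg/mL·h
F = (AUC_ev/D_ev)/(AUC_iv/D_iv) = (816.461/250)/(930.37425/250) = 3.265844/3.721497 = 0.8776

F = 0.88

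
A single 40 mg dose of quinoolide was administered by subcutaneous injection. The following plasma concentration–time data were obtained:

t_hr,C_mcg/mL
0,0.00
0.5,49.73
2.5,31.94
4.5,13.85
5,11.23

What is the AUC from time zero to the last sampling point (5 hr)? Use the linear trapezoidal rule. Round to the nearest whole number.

Trapezoidal AUC_0→5:
  [0→0.5]: (0.00+49.73)/2 × 0.5 = 12.4325
  [0.5→2.5]: (49.73+31.94)/2 × 2 = 81.67
  [2.5→4.5]: (31.94+13.85)/2 × 2 = 45.79
  [4.5→5]: (13.85+11.23)/2 × 0.5 = 6.27
  Sum = 146.1625 mcg/mL·hr

AUC = 146 mcg/mL·hr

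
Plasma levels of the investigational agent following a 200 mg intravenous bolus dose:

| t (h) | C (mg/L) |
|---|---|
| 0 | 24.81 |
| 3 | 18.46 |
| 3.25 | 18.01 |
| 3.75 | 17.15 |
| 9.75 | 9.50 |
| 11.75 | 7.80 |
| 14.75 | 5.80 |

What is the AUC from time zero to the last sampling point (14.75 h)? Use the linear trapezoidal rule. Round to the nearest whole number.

AUC = 196 mg/L·h

Trapezoidal AUC_0→14.75:
  [0→3]: (24.81+18.46)/2 × 3 = 64.905
  [3→3.25]: (18.46+18.01)/2 × 0.25 = 4.55875
  [3.25→3.75]: (18.01+17.15)/2 × 0.5 = 8.79
  [3.75→9.75]: (17.15+9.50)/2 × 6 = 79.95
  [9.75→11.75]: (9.50+7.80)/2 × 2 = 17.3
  [11.75→14.75]: (7.80+5.80)/2 × 3 = 20.4
  Sum = 195.90375 mg/L·h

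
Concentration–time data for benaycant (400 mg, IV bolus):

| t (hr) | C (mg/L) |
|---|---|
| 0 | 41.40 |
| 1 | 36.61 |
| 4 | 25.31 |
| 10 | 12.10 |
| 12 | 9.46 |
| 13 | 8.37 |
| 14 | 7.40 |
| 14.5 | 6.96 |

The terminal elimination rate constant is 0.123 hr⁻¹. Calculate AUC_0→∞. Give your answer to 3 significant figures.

Trapezoidal AUC_0→14.5:
  [0→1]: (41.40+36.61)/2 × 1 = 39.005
  [1→4]: (36.61+25.31)/2 × 3 = 92.88
  [4→10]: (25.31+12.10)/2 × 6 = 112.23
  [10→12]: (12.10+9.46)/2 × 2 = 21.56
  [12→13]: (9.46+8.37)/2 × 1 = 8.915
  [13→14]: (8.37+7.40)/2 × 1 = 7.885
  [14→14.5]: (7.40+6.96)/2 × 0.5 = 3.59
  Sum = 286.065 mg/L·hr
Extrapolated tail: C_last / k_e = 6.96 / 0.123 = 56.585
AUC_0→∞ = 286.065 + 56.585 = 342.65 mg/L·hr

AUC = 343 mg/L·hr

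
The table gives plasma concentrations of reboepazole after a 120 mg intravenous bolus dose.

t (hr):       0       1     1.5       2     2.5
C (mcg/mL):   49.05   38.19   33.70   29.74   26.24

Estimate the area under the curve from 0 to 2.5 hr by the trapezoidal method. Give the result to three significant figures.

Trapezoidal AUC_0→2.5:
  [0→1]: (49.05+38.19)/2 × 1 = 43.62
  [1→1.5]: (38.19+33.70)/2 × 0.5 = 17.9725
  [1.5→2]: (33.70+29.74)/2 × 0.5 = 15.86
  [2→2.5]: (29.74+26.24)/2 × 0.5 = 13.995
  Sum = 91.4475 mcg/mL·hr

AUC = 91.4 mcg/mL·hr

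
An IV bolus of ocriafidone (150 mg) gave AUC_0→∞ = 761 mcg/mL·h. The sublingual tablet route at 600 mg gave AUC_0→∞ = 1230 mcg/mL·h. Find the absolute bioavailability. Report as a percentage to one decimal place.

F = 40.4%

F = (AUC_ev / D_ev) / (AUC_iv / D_iv)
  = (1230/600) / (761/150)
  = 2.05 / 5.07333 = 0.4041
  = 40.41%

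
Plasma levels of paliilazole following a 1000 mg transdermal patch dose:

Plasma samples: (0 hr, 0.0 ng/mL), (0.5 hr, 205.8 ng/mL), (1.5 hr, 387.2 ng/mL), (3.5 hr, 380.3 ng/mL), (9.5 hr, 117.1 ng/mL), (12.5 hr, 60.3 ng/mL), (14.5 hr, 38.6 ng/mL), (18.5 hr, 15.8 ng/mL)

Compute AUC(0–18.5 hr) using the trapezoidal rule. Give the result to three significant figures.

AUC = 3080 ng/mL·hr

Trapezoidal AUC_0→18.5:
  [0→0.5]: (0.0+205.8)/2 × 0.5 = 51.45
  [0.5→1.5]: (205.8+387.2)/2 × 1 = 296.5
  [1.5→3.5]: (387.2+380.3)/2 × 2 = 767.5
  [3.5→9.5]: (380.3+117.1)/2 × 6 = 1492.2
  [9.5→12.5]: (117.1+60.3)/2 × 3 = 266.1
  [12.5→14.5]: (60.3+38.6)/2 × 2 = 98.9
  [14.5→18.5]: (38.6+15.8)/2 × 4 = 108.8
  Sum = 3081.45 ng/mL·hr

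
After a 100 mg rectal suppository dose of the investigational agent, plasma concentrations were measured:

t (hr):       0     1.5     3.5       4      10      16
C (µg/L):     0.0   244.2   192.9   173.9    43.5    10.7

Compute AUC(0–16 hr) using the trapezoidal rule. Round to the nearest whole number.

AUC = 1527 µg/L·hr

Trapezoidal AUC_0→16:
  [0→1.5]: (0.0+244.2)/2 × 1.5 = 183.15
  [1.5→3.5]: (244.2+192.9)/2 × 2 = 437.1
  [3.5→4]: (192.9+173.9)/2 × 0.5 = 91.7
  [4→10]: (173.9+43.5)/2 × 6 = 652.2
  [10→16]: (43.5+10.7)/2 × 6 = 162.6
  Sum = 1526.75 µg/L·hr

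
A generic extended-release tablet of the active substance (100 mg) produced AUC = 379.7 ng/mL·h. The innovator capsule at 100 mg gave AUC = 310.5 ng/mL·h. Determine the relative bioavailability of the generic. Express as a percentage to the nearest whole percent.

F_rel = 122%

F_rel = (AUC_test/D_test) / (AUC_ref/D_ref)
      = (379.7/100) / (310.5/100)
      = 3.797 / 3.105 = 1.2229 = 122.29%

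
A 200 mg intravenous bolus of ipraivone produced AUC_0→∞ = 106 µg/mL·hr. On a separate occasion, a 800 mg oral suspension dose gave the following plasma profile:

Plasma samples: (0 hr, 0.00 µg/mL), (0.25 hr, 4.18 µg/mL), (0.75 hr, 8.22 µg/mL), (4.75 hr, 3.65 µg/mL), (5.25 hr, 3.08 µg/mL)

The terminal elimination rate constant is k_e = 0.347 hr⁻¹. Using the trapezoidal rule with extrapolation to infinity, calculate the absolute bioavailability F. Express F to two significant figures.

F = 0.089

Trapezoidal AUC_0→5.25 (oral suspension):
  [0→0.25]: (0.00+4.18)/2 × 0.25 = 0.5225
  [0.25→0.75]: (4.18+8.22)/2 × 0.5 = 3.1
  [0.75→4.75]: (8.22+3.65)/2 × 4 = 23.74
  [4.75→5.25]: (3.65+3.08)/2 × 0.5 = 1.6825
  Sum = 29.045 µg/mL·hr
Tail: C_last/k_e = 3.08/0.347 = 8.876
AUC_0→∞ (oral suspension) = 29.045 + 8.876 = 37.921 µg/mL·hr
F = (AUC_ev/D_ev)/(AUC_iv/D_iv) = (37.921/800)/(106/200) = 0.04740125/0.53 = 0.0894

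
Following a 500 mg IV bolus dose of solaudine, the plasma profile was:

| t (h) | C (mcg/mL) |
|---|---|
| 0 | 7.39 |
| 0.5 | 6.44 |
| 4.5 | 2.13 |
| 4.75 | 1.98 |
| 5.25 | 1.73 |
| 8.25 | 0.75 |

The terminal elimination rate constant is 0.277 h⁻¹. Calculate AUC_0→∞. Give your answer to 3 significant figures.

AUC = 28.5 mcg/mL·h

Trapezoidal AUC_0→8.25:
  [0→0.5]: (7.39+6.44)/2 × 0.5 = 3.4575
  [0.5→4.5]: (6.44+2.13)/2 × 4 = 17.14
  [4.5→4.75]: (2.13+1.98)/2 × 0.25 = 0.51375
  [4.75→5.25]: (1.98+1.73)/2 × 0.5 = 0.9275
  [5.25→8.25]: (1.73+0.75)/2 × 3 = 3.72
  Sum = 25.75875 mcg/mL·h
Extrapolated tail: C_last / k_e = 0.75 / 0.277 = 2.708
AUC_0→∞ = 25.75875 + 2.708 = 28.46675 mcg/mL·h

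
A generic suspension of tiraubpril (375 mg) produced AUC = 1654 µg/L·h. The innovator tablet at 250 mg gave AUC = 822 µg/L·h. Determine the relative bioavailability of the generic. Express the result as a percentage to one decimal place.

F_rel = (AUC_test/D_test) / (AUC_ref/D_ref)
      = (1654/375) / (822/250)
      = 4.41067 / 3.288 = 1.3414 = 134.14%

F_rel = 134.1%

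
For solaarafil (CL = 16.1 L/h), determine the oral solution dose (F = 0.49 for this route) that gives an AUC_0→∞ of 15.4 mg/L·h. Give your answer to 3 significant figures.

Dose = 506 mg

Dose = CL × AUC_0→∞ / F
     = 16.1 × 15.4 / 0.49 = 506 mg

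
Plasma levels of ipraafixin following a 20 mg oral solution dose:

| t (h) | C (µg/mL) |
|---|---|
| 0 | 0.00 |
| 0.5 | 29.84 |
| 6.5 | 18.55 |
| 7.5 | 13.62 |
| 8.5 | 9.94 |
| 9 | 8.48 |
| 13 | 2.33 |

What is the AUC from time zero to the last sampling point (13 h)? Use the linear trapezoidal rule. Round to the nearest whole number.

Trapezoidal AUC_0→13:
  [0→0.5]: (0.00+29.84)/2 × 0.5 = 7.46
  [0.5→6.5]: (29.84+18.55)/2 × 6 = 145.17
  [6.5→7.5]: (18.55+13.62)/2 × 1 = 16.085
  [7.5→8.5]: (13.62+9.94)/2 × 1 = 11.78
  [8.5→9]: (9.94+8.48)/2 × 0.5 = 4.605
  [9→13]: (8.48+2.33)/2 × 4 = 21.62
  Sum = 206.72 µg/mL·h

AUC = 207 µg/mL·h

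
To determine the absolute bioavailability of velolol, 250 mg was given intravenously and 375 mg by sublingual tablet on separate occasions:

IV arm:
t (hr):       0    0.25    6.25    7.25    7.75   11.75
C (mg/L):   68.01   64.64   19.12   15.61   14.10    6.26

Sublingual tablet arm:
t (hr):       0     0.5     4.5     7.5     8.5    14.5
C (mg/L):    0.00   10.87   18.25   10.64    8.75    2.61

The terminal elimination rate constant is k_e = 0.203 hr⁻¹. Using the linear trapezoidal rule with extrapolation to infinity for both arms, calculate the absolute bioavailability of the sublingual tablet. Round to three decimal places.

Trapezoidal AUC_0→11.75 (IV):
  [0→0.25]: (68.01+64.64)/2 × 0.25 = 16.58125
  [0.25→6.25]: (64.64+19.12)/2 × 6 = 251.28
  [6.25→7.25]: (19.12+15.61)/2 × 1 = 17.365
  [7.25→7.75]: (15.61+14.10)/2 × 0.5 = 7.4275
  [7.75→11.75]: (14.10+6.26)/2 × 4 = 40.72
  Sum = 333.37375 mg/L·hr
IV tail: 6.26/0.203 = 30.837; AUC_iv,0→∞ = 333.37375 + 30.837 = 364.21075 mg/L·hr
Trapezoidal AUC_0→14.5 (sublingual tablet):
  [0→0.5]: (0.00+10.87)/2 × 0.5 = 2.7175
  [0.5→4.5]: (10.87+18.25)/2 × 4 = 58.24
  [4.5→7.5]: (18.25+10.64)/2 × 3 = 43.335
  [7.5→8.5]: (10.64+8.75)/2 × 1 = 9.695
  [8.5→14.5]: (8.75+2.61)/2 × 6 = 34.08
  Sum = 148.0675 mg/L·hr
sublingual tablet tail: 2.61/0.203 = 12.857; AUC_ev,0→∞ = 148.0675 + 12.857 = 160.9245 mg/L·hr
F = (AUC_ev/D_ev)/(AUC_iv/D_iv) = (160.9245/375)/(364.21075/250) = 0.429132/1.456843 = 0.2946

F = 0.295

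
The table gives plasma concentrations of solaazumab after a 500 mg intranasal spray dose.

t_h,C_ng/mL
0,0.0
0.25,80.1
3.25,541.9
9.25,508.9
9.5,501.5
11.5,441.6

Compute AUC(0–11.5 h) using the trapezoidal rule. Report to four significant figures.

Trapezoidal AUC_0→11.5:
  [0→0.25]: (0.0+80.1)/2 × 0.25 = 10.0125
  [0.25→3.25]: (80.1+541.9)/2 × 3 = 933.0
  [3.25→9.25]: (541.9+508.9)/2 × 6 = 3152.4
  [9.25→9.5]: (508.9+501.5)/2 × 0.25 = 126.3
  [9.5→11.5]: (501.5+441.6)/2 × 2 = 943.1
  Sum = 5164.8125 ng/mL·h

AUC = 5165 ng/mL·h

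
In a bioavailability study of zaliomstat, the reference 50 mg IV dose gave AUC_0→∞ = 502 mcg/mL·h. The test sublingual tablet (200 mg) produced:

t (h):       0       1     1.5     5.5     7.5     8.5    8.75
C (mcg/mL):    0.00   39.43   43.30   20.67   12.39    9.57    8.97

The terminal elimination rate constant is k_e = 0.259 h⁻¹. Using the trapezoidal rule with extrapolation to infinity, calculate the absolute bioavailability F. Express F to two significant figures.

F = 0.12

Trapezoidal AUC_0→8.75 (sublingual tablet):
  [0→1]: (0.00+39.43)/2 × 1 = 19.715
  [1→1.5]: (39.43+43.30)/2 × 0.5 = 20.6825
  [1.5→5.5]: (43.30+20.67)/2 × 4 = 127.94
  [5.5→7.5]: (20.67+12.39)/2 × 2 = 33.06
  [7.5→8.5]: (12.39+9.57)/2 × 1 = 10.98
  [8.5→8.75]: (9.57+8.97)/2 × 0.25 = 2.3175
  Sum = 214.695 mcg/mL·h
Tail: C_last/k_e = 8.97/0.259 = 34.633
AUC_0→∞ (sublingual tablet) = 214.695 + 34.633 = 249.328 mcg/mL·h
F = (AUC_ev/D_ev)/(AUC_iv/D_iv) = (249.328/200)/(502/50) = 1.24664/10.04 = 0.1242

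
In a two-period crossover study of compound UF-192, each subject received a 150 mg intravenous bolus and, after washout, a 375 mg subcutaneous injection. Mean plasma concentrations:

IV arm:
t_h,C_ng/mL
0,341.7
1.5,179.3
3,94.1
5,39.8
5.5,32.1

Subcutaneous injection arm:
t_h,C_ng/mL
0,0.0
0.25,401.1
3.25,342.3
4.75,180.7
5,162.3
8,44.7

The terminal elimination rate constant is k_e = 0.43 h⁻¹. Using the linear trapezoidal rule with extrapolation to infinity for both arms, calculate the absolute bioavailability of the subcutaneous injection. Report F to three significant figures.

Trapezoidal AUC_0→5.5 (IV):
  [0→1.5]: (341.7+179.3)/2 × 1.5 = 390.75
  [1.5→3]: (179.3+94.1)/2 × 1.5 = 205.05
  [3→5]: (94.1+39.8)/2 × 2 = 133.9
  [5→5.5]: (39.8+32.1)/2 × 0.5 = 17.975
  Sum = 747.675 ng/mL·h
IV tail: 32.1/0.43 = 74.651; AUC_iv,0→∞ = 747.675 + 74.651 = 822.326 ng/mL·h
Trapezoidal AUC_0→8 (subcutaneous injection):
  [0→0.25]: (0.0+401.1)/2 × 0.25 = 50.1375
  [0.25→3.25]: (401.1+342.3)/2 × 3 = 1115.1
  [3.25→4.75]: (342.3+180.7)/2 × 1.5 = 392.25
  [4.75→5]: (180.7+162.3)/2 × 0.25 = 42.875
  [5→8]: (162.3+44.7)/2 × 3 = 310.5
  Sum = 1910.8625 ng/mL·h
subcutaneous injection tail: 44.7/0.43 = 103.953; AUC_ev,0→∞ = 1910.8625 + 103.953 = 2014.8155 ng/mL·h
F = (AUC_ev/D_ev)/(AUC_iv/D_iv) = (2014.8155/375)/(822.326/150) = 5.37284/5.48217 = 0.9801

F = 0.980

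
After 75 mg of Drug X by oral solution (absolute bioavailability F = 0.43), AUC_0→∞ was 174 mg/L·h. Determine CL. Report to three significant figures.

CL = F × Dose / AUC_0→∞
   = 0.43 × 75 / 174 = 0.185345 L/h

CL = 0.185 L/h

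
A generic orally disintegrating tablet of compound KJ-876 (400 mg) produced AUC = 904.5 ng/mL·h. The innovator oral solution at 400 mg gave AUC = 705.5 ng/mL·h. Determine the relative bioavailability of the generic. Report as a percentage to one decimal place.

F_rel = (AUC_test/D_test) / (AUC_ref/D_ref)
      = (904.5/400) / (705.5/400)
      = 2.26125 / 1.76375 = 1.2821 = 128.21%

F_rel = 128.2%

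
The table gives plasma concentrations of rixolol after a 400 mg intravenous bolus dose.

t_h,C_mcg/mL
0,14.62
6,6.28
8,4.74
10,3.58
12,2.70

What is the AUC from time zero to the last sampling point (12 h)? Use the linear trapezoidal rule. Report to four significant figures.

AUC = 88.32 mcg/mL·h

Trapezoidal AUC_0→12:
  [0→6]: (14.62+6.28)/2 × 6 = 62.7
  [6→8]: (6.28+4.74)/2 × 2 = 11.02
  [8→10]: (4.74+3.58)/2 × 2 = 8.32
  [10→12]: (3.58+2.70)/2 × 2 = 6.28
  Sum = 88.32 mcg/mL·h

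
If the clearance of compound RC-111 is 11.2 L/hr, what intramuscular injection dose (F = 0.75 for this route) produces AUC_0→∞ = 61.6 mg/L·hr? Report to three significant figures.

Dose = CL × AUC_0→∞ / F
     = 11.2 × 61.6 / 0.75 = 919.893 mg

Dose = 920 mg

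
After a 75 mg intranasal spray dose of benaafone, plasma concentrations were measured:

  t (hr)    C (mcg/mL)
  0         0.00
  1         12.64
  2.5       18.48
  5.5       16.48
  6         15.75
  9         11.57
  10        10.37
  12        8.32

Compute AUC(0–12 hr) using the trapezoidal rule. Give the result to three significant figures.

AUC = 161 mcg/mL·hr

Trapezoidal AUC_0→12:
  [0→1]: (0.00+12.64)/2 × 1 = 6.32
  [1→2.5]: (12.64+18.48)/2 × 1.5 = 23.34
  [2.5→5.5]: (18.48+16.48)/2 × 3 = 52.44
  [5.5→6]: (16.48+15.75)/2 × 0.5 = 8.0575
  [6→9]: (15.75+11.57)/2 × 3 = 40.98
  [9→10]: (11.57+10.37)/2 × 1 = 10.97
  [10→12]: (10.37+8.32)/2 × 2 = 18.69
  Sum = 160.7975 mcg/mL·hr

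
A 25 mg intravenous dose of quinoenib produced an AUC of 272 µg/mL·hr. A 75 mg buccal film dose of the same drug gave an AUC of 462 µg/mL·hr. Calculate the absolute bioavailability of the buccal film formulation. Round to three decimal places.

F = 0.566

F = (AUC_ev / D_ev) / (AUC_iv / D_iv)
  = (462/75) / (272/25)
  = 6.16 / 10.88 = 0.5662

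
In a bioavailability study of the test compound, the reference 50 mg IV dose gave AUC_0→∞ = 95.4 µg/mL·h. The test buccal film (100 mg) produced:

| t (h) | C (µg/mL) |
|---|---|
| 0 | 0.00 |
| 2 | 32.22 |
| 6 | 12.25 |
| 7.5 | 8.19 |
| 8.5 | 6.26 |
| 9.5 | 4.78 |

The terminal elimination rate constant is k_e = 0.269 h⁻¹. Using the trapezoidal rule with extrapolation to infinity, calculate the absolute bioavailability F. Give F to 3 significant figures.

F = 0.875

Trapezoidal AUC_0→9.5 (buccal film):
  [0→2]: (0.00+32.22)/2 × 2 = 32.22
  [2→6]: (32.22+12.25)/2 × 4 = 88.94
  [6→7.5]: (12.25+8.19)/2 × 1.5 = 15.33
  [7.5→8.5]: (8.19+6.26)/2 × 1 = 7.225
  [8.5→9.5]: (6.26+4.78)/2 × 1 = 5.52
  Sum = 149.235 µg/mL·h
Tail: C_last/k_e = 4.78/0.269 = 17.770
AUC_0→∞ (buccal film) = 149.235 + 17.770 = 167.005 µg/mL·h
F = (AUC_ev/D_ev)/(AUC_iv/D_iv) = (167.005/100)/(95.4/50) = 1.67005/1.908 = 0.8753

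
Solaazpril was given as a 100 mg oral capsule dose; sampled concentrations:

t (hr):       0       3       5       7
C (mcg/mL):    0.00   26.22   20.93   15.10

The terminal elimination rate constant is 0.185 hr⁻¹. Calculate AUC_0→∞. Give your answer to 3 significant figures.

Trapezoidal AUC_0→7:
  [0→3]: (0.00+26.22)/2 × 3 = 39.33
  [3→5]: (26.22+20.93)/2 × 2 = 47.15
  [5→7]: (20.93+15.10)/2 × 2 = 36.03
  Sum = 122.51 mcg/mL·hr
Extrapolated tail: C_last / k_e = 15.10 / 0.185 = 81.622
AUC_0→∞ = 122.51 + 81.622 = 204.132 mcg/mL·hr

AUC = 204 mcg/mL·hr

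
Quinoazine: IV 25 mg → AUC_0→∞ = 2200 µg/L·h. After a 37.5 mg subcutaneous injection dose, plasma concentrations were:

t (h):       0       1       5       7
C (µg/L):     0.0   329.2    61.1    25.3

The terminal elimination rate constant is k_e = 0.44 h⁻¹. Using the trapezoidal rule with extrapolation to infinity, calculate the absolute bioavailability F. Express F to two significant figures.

F = 0.33

Trapezoidal AUC_0→7 (subcutaneous injection):
  [0→1]: (0.0+329.2)/2 × 1 = 164.6
  [1→5]: (329.2+61.1)/2 × 4 = 780.6
  [5→7]: (61.1+25.3)/2 × 2 = 86.4
  Sum = 1031.6 µg/L·h
Tail: C_last/k_e = 25.3/0.44 = 57.500
AUC_0→∞ (subcutaneous injection) = 1031.6 + 57.500 = 1089.1 µg/L·h
F = (AUC_ev/D_ev)/(AUC_iv/D_iv) = (1089.1/37.5)/(2200/25) = 29.0427/88 = 0.3300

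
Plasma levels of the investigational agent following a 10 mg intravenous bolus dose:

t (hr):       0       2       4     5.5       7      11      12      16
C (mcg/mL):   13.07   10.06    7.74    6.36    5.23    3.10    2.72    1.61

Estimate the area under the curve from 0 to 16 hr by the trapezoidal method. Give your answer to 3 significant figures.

AUC = 88.4 mcg/mL·hr

Trapezoidal AUC_0→16:
  [0→2]: (13.07+10.06)/2 × 2 = 23.13
  [2→4]: (10.06+7.74)/2 × 2 = 17.8
  [4→5.5]: (7.74+6.36)/2 × 1.5 = 10.575
  [5.5→7]: (6.36+5.23)/2 × 1.5 = 8.6925
  [7→11]: (5.23+3.10)/2 × 4 = 16.66
  [11→12]: (3.10+2.72)/2 × 1 = 2.91
  [12→16]: (2.72+1.61)/2 × 4 = 8.66
  Sum = 88.4275 mcg/mL·hr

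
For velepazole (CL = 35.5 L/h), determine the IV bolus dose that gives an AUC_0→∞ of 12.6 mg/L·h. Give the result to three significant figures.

Dose = 447 mg

Dose_iv = CL × AUC_0→∞
     = 35.5 × 12.6 = 447.3 mg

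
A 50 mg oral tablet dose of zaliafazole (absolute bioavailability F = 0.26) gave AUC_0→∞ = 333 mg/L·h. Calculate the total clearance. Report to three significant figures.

CL = F × Dose / AUC_0→∞
   = 0.26 × 50 / 333 = 0.039039 L/h

CL = 0.0390 L/h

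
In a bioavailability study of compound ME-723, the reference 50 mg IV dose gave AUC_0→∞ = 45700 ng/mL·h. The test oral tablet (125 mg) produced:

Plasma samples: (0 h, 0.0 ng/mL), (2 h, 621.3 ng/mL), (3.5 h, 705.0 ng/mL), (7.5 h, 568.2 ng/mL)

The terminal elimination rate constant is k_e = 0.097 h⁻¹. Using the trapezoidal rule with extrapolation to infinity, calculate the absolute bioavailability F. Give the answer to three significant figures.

Trapezoidal AUC_0→7.5 (oral tablet):
  [0→2]: (0.0+621.3)/2 × 2 = 621.3
  [2→3.5]: (621.3+705.0)/2 × 1.5 = 994.725
  [3.5→7.5]: (705.0+568.2)/2 × 4 = 2546.4
  Sum = 4162.425 ng/mL·h
Tail: C_last/k_e = 568.2/0.097 = 5857.732
AUC_0→∞ (oral tablet) = 4162.425 + 5857.732 = 10020.157 ng/mL·h
F = (AUC_ev/D_ev)/(AUC_iv/D_iv) = (10020.157/125)/(45700/50) = 80.161256/914 = 0.0877

F = 0.0877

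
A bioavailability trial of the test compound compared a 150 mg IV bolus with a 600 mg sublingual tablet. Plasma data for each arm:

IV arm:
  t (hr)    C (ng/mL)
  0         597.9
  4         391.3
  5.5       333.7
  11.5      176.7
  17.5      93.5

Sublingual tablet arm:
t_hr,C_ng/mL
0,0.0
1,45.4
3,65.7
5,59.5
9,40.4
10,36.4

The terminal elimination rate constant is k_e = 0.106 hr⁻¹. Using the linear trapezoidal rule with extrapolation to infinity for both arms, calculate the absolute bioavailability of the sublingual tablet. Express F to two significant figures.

F = 0.037

Trapezoidal AUC_0→17.5 (IV):
  [0→4]: (597.9+391.3)/2 × 4 = 1978.4
  [4→5.5]: (391.3+333.7)/2 × 1.5 = 543.75
  [5.5→11.5]: (333.7+176.7)/2 × 6 = 1531.2
  [11.5→17.5]: (176.7+93.5)/2 × 6 = 810.6
  Sum = 4863.95 ng/mL·hr
IV tail: 93.5/0.106 = 882.075; AUC_iv,0→∞ = 4863.95 + 882.075 = 5746.025 ng/mL·hr
Trapezoidal AUC_0→10 (sublingual tablet):
  [0→1]: (0.0+45.4)/2 × 1 = 22.7
  [1→3]: (45.4+65.7)/2 × 2 = 111.1
  [3→5]: (65.7+59.5)/2 × 2 = 125.2
  [5→9]: (59.5+40.4)/2 × 4 = 199.8
  [9→10]: (40.4+36.4)/2 × 1 = 38.4
  Sum = 497.2 ng/mL·hr
sublingual tablet tail: 36.4/0.106 = 343.396; AUC_ev,0→∞ = 497.2 + 343.396 = 840.596 ng/mL·hr
F = (AUC_ev/D_ev)/(AUC_iv/D_iv) = (840.596/600)/(5746.025/150) = 1.40099/38.3068 = 0.0366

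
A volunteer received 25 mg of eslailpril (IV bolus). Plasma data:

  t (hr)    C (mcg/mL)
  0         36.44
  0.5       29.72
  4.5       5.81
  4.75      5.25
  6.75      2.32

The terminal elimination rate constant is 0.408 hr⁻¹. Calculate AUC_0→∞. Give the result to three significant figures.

AUC = 102 mcg/mL·hr

Trapezoidal AUC_0→6.75:
  [0→0.5]: (36.44+29.72)/2 × 0.5 = 16.54
  [0.5→4.5]: (29.72+5.81)/2 × 4 = 71.06
  [4.5→4.75]: (5.81+5.25)/2 × 0.25 = 1.3825
  [4.75→6.75]: (5.25+2.32)/2 × 2 = 7.57
  Sum = 96.5525 mcg/mL·hr
Extrapolated tail: C_last / k_e = 2.32 / 0.408 = 5.686
AUC_0→∞ = 96.5525 + 5.686 = 102.2385 mcg/mL·hr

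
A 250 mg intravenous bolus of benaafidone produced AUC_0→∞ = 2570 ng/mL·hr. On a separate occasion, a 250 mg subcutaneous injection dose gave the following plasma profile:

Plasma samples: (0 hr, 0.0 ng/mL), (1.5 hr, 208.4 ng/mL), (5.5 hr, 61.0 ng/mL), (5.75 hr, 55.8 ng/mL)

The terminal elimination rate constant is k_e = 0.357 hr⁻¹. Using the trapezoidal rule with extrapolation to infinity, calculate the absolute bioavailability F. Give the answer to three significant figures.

F = 0.337

Trapezoidal AUC_0→5.75 (subcutaneous injection):
  [0→1.5]: (0.0+208.4)/2 × 1.5 = 156.3
  [1.5→5.5]: (208.4+61.0)/2 × 4 = 538.8
  [5.5→5.75]: (61.0+55.8)/2 × 0.25 = 14.6
  Sum = 709.7 ng/mL·hr
Tail: C_last/k_e = 55.8/0.357 = 156.303
AUC_0→∞ (subcutaneous injection) = 709.7 + 156.303 = 866.003 ng/mL·hr
F = (AUC_ev/D_ev)/(AUC_iv/D_iv) = (866.003/250)/(2570/250) = 3.464012/10.28 = 0.3370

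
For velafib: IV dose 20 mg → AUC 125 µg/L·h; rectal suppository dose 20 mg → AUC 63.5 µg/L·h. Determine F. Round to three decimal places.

F = (AUC_ev / D_ev) / (AUC_iv / D_iv)
  = (63.5/20) / (125/20)
  = 3.175 / 6.25 = 0.5080

F = 0.508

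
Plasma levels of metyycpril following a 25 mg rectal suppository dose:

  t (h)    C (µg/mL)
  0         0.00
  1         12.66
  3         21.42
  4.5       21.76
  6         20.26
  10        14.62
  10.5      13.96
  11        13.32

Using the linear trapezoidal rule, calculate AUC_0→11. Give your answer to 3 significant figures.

AUC = 188 µg/mL·h

Trapezoidal AUC_0→11:
  [0→1]: (0.00+12.66)/2 × 1 = 6.33
  [1→3]: (12.66+21.42)/2 × 2 = 34.08
  [3→4.5]: (21.42+21.76)/2 × 1.5 = 32.385
  [4.5→6]: (21.76+20.26)/2 × 1.5 = 31.515
  [6→10]: (20.26+14.62)/2 × 4 = 69.76
  [10→10.5]: (14.62+13.96)/2 × 0.5 = 7.145
  [10.5→11]: (13.96+13.32)/2 × 0.5 = 6.82
  Sum = 188.035 µg/mL·h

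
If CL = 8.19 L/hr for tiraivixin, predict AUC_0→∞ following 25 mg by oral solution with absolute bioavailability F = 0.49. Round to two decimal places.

AUC_0→∞ = F × Dose / CL
        = 0.49 × 25 / 8.19 = 1.49573 mg/L·hr

AUC = 1.50 mg/L·hr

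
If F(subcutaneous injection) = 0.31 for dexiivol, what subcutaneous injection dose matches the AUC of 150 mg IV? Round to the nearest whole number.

For equal systemic exposure: F × D_ev = D_iv
D_ev = D_iv / F = 150 / 0.31 = 483.871 mg

D_subcutaneous = 484 mg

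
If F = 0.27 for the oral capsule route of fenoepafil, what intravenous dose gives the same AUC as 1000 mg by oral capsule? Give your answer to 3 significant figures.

D_iv = 270 mg

Systemic exposure from an extravascular dose = F × D_ev, so the equivalent IV dose is F × D_ev.
D_iv = F × D_ev = 0.27 × 1000 = 270 mg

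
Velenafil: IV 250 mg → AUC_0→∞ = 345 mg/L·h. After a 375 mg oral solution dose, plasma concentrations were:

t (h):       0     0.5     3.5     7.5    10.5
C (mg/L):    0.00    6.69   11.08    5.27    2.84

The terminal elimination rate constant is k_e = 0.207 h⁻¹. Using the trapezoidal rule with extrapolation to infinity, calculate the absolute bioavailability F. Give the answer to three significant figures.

F = 0.168

Trapezoidal AUC_0→10.5 (oral solution):
  [0→0.5]: (0.00+6.69)/2 × 0.5 = 1.6725
  [0.5→3.5]: (6.69+11.08)/2 × 3 = 26.655
  [3.5→7.5]: (11.08+5.27)/2 × 4 = 32.7
  [7.5→10.5]: (5.27+2.84)/2 × 3 = 12.165
  Sum = 73.1925 mg/L·h
Tail: C_last/k_e = 2.84/0.207 = 13.720
AUC_0→∞ (oral solution) = 73.1925 + 13.720 = 86.9125 mg/L·h
F = (AUC_ev/D_ev)/(AUC_iv/D_iv) = (86.9125/375)/(345/250) = 0.231767/1.38 = 0.1679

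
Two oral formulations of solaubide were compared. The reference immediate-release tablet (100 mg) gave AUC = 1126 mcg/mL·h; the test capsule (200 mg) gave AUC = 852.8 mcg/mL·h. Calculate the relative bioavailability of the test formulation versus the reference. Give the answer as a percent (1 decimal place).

F_rel = (AUC_test/D_test) / (AUC_ref/D_ref)
      = (852.8/200) / (1126/100)
      = 4.264 / 11.26 = 0.3787 = 37.87%

F_rel = 37.9%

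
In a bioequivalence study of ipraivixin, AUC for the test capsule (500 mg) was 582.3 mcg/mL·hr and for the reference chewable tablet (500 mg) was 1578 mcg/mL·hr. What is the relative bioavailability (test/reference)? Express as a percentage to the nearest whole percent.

F_rel = (AUC_test/D_test) / (AUC_ref/D_ref)
      = (582.3/500) / (1578/500)
      = 1.1646 / 3.156 = 0.3690 = 36.90%

F_rel = 37%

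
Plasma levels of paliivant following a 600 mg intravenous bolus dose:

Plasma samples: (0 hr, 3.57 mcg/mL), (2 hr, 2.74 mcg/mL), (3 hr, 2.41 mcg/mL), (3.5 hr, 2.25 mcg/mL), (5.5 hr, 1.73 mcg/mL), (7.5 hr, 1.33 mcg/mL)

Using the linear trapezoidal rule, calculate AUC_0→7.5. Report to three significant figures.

Trapezoidal AUC_0→7.5:
  [0→2]: (3.57+2.74)/2 × 2 = 6.31
  [2→3]: (2.74+2.41)/2 × 1 = 2.575
  [3→3.5]: (2.41+2.25)/2 × 0.5 = 1.165
  [3.5→5.5]: (2.25+1.73)/2 × 2 = 3.98
  [5.5→7.5]: (1.73+1.33)/2 × 2 = 3.06
  Sum = 17.09 mcg/mL·hr

AUC = 17.1 mcg/mL·hr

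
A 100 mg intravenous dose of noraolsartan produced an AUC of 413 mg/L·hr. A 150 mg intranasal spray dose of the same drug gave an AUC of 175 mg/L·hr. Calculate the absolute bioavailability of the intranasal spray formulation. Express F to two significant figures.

F = 0.28

F = (AUC_ev / D_ev) / (AUC_iv / D_iv)
  = (175/150) / (413/100)
  = 1.16667 / 4.13 = 0.2825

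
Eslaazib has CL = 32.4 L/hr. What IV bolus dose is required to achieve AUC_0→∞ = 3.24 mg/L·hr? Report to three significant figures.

Dose_iv = CL × AUC_0→∞
     = 32.4 × 3.24 = 104.976 mg

Dose = 105 mg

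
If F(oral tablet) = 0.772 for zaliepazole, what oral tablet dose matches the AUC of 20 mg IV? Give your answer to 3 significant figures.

D_oral = 25.9 mg

For equal systemic exposure: F × D_ev = D_iv
D_ev = D_iv / F = 20 / 0.772 = 25.9067 mg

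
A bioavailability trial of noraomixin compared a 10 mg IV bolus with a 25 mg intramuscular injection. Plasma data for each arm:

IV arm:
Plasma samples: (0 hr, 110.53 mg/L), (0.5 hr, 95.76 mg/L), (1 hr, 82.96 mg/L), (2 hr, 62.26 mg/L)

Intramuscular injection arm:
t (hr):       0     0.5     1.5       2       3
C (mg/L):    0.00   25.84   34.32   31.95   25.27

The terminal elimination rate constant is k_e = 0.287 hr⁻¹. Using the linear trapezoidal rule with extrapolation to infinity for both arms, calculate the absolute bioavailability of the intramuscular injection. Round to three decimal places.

Trapezoidal AUC_0→2 (IV):
  [0→0.5]: (110.53+95.76)/2 × 0.5 = 51.5725
  [0.5→1]: (95.76+82.96)/2 × 0.5 = 44.68
  [1→2]: (82.96+62.26)/2 × 1 = 72.61
  Sum = 168.8625 mg/L·hr
IV tail: 62.26/0.287 = 216.934; AUC_iv,0→∞ = 168.8625 + 216.934 = 385.7965 mg/L·hr
Trapezoidal AUC_0→3 (intramuscular injection):
  [0→0.5]: (0.00+25.84)/2 × 0.5 = 6.46
  [0.5→1.5]: (25.84+34.32)/2 × 1 = 30.08
  [1.5→2]: (34.32+31.95)/2 × 0.5 = 16.5675
  [2→3]: (31.95+25.27)/2 × 1 = 28.61
  Sum = 81.7175 mg/L·hr
intramuscular injection tail: 25.27/0.287 = 88.049; AUC_ev,0→∞ = 81.7175 + 88.049 = 169.7665 mg/L·hr
F = (AUC_ev/D_ev)/(AUC_iv/D_iv) = (169.7665/25)/(385.7965/10) = 6.79066/38.57965 = 0.1760

F = 0.176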